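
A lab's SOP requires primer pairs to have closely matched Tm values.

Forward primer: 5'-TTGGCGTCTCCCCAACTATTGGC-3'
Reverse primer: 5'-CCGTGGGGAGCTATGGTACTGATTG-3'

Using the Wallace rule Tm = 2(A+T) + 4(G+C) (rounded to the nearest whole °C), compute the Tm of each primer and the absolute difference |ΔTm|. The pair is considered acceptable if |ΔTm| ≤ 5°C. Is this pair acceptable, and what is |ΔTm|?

|ΔTm| = 6°C; the pair is not acceptable.

Forward: A=3 T=7 G=5 C=8 → Tm = 2·10 + 4·13 = 72°C.
Reverse: A=4 T=7 G=10 C=4 → Tm = 2·11 + 4·14 = 78°C.
|ΔTm| = |72 − 78| = 6°C, > 5°C.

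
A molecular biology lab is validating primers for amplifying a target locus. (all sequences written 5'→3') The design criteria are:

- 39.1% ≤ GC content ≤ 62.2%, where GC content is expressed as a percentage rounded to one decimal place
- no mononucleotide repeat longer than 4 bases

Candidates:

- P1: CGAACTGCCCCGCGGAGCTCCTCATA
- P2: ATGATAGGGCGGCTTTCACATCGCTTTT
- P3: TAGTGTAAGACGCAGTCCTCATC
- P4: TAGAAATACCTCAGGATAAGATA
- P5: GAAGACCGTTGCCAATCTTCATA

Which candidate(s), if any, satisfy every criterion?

P1 (26 nt, A=5 T=4 G=6 C=11): GC 17/26 = 65.4%, outside 39.1–62.2% ✗; longest run = 4 ✓ — fails.
P2 (28 nt, A=5 T=10 G=7 C=6): GC 13/28 = 46.4% ✓; longest run = 4 ✓ — passes.
P3 (23 nt, A=6 T=6 G=5 C=6): GC 11/23 = 47.8% ✓; longest run = 2 ✓ — passes.
P4 (23 nt, A=11 T=5 G=4 C=3): GC 7/23 = 30.4%, outside 39.1–62.2% ✗; longest run = 3 ✓ — fails.
P5 (23 nt, A=7 T=6 G=4 C=6): GC 10/23 = 43.5% ✓; longest run = 2 ✓ — passes.

P2, P3 and P5.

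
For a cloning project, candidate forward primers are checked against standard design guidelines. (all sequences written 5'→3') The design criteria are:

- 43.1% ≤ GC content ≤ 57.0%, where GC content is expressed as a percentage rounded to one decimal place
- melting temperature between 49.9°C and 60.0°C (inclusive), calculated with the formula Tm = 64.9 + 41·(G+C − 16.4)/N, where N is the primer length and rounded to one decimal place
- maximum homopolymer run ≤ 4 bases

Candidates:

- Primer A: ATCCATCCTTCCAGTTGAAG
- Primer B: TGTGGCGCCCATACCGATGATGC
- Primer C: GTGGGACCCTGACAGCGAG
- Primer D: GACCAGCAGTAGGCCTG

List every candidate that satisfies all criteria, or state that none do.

None of the candidates satisfy all criteria.

Primer A (20 nt, A=5 T=6 G=3 C=6): GC 9/20 = 45.0% ✓; Tm = 64.9 + 41·(9 − 16.4)/20 = 49.7°C, outside 49.9–60.0°C ✗; longest run = 2 ✓ — fails.
Primer B (23 nt, A=4 T=5 G=7 C=7): GC 14/23 = 60.9%, outside 43.1–57.0% ✗; Tm = 64.9 + 41·(14 − 16.4)/23 = 60.6°C, outside 49.9–60.0°C ✗; longest run = 3 ✓ — fails.
Primer C (19 nt, A=4 T=2 G=8 C=5): GC 13/19 = 68.4%, outside 43.1–57.0% ✗; Tm = 64.9 + 41·(13 − 16.4)/19 = 57.6°C ✓; longest run = 3 ✓ — fails.
Primer D (17 nt, A=4 T=2 G=6 C=5): GC 11/17 = 64.7%, outside 43.1–57.0% ✗; Tm = 64.9 + 41·(11 − 16.4)/17 = 51.9°C ✓; longest run = 2 ✓ — fails.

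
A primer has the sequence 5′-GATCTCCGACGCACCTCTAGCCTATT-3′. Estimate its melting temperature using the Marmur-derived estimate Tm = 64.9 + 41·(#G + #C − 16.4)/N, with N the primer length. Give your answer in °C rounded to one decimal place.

61.1°C

Base counts: A=5, T=7, G=4, C=10; G+C = 14, N = 26.
Tm = 64.9 + 41·(14 − 16.4)/26 = 64.9 + -98.40/26 = 61.1°C.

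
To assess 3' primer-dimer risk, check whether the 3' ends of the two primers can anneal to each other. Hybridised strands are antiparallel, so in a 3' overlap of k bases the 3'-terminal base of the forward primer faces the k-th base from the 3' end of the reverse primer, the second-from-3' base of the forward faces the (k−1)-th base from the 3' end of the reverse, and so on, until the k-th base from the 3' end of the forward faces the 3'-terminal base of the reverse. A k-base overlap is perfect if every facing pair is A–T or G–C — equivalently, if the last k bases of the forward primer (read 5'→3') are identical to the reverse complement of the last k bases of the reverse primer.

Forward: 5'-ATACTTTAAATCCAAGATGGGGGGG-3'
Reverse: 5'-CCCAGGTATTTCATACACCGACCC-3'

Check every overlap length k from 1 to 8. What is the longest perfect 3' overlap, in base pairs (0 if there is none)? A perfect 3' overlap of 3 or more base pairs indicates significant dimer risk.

Last 8 bases (5'→3') — forward …TGGGGGGG, reverse …ACCGACCC.
Reverse complement of the reverse primer's last 8 bases: GGGTCGGT; its first k bases are the reverse complement of the reverse primer's last k bases, so a perfect k-base overlap needs the forward primer's last k bases to equal them.
Comparing (forward last k vs required): k=1: G vs G ✓; k=2: GG vs GG ✓; k=3: GGG vs GGG ✓; k=4: GGGG vs GGGT ✗; k=5: GGGGG vs GGGTC ✗; k=6: GGGGGG vs GGGTCG ✗; k=7: GGGGGGG vs GGGTCGG ✗; k=8: TGGGGGGG vs GGGTCGGT ✗.
Perfect overlaps at k = 1, 2, 3; the largest is 3.

Longest perfect overlap: 3 complementary base pairs; significant dimer risk (threshold 3).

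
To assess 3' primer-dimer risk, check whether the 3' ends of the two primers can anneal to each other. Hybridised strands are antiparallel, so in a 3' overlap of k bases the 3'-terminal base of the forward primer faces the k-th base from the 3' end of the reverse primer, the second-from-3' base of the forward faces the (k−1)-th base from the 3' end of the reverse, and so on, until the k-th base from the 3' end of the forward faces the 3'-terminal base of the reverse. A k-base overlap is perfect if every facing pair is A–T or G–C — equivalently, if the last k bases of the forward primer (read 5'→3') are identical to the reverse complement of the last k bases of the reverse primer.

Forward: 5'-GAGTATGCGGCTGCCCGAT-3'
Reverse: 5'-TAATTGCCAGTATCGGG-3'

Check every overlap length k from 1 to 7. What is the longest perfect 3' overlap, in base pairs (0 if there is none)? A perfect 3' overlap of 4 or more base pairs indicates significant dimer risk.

Longest perfect overlap: 6 complementary base pairs; significant dimer risk (threshold 4).

Last 7 bases (5'→3') — forward …GCCCGAT, reverse …TATCGGG.
Reverse complement of the reverse primer's last 7 bases: CCCGATA; its first k bases are the reverse complement of the reverse primer's last k bases, so a perfect k-base overlap needs the forward primer's last k bases to equal them.
Comparing (forward last k vs required): k=1: T vs C ✗; k=2: AT vs CC ✗; k=3: GAT vs CCC ✗; k=4: CGAT vs CCCG ✗; k=5: CCGAT vs CCCGA ✗; k=6: CCCGAT vs CCCGAT ✓; k=7: GCCCGAT vs CCCGATA ✗.
Only k = 6 is perfect, so the longest perfect 3' overlap is 6.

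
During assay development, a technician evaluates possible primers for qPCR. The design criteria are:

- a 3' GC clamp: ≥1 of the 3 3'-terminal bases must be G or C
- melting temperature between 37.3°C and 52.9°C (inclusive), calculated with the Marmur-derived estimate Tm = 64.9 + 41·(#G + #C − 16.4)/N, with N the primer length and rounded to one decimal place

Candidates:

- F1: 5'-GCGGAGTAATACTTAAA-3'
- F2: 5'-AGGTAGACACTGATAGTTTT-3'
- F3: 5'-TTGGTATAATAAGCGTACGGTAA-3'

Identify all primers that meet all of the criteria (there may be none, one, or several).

F1 (17 nt, A=7 T=4 G=4 C=2): 3' end AAA has 0 G/C, need ≥1 ✗; Tm = 64.9 + 41·(6 − 16.4)/17 = 39.8°C ✓ — fails.
F2 (20 nt, A=6 T=7 G=5 C=2): 3' end TTT has 0 G/C, need ≥1 ✗; Tm = 64.9 + 41·(7 − 16.4)/20 = 45.6°C ✓ — fails.
F3 (23 nt, A=8 T=7 G=6 C=2): 3' end TAA has 0 G/C, need ≥1 ✗; Tm = 64.9 + 41·(8 − 16.4)/23 = 49.9°C ✓ — fails.

None of the candidates satisfy all criteria.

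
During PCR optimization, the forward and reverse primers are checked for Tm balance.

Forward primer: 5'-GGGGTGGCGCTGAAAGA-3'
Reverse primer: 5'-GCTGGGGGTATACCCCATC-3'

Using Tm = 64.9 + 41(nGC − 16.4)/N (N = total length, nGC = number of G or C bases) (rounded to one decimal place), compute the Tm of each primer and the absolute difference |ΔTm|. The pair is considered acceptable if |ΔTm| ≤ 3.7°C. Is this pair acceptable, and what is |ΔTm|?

|ΔTm| = 3.5°C; the pair is acceptable.

Forward: G+C = 11, N = 17 → Tm = 64.9 + 41·(11 − 16.4)/17 = 51.9°C.
Reverse: G+C = 12, N = 19 → Tm = 64.9 + 41·(12 − 16.4)/19 = 55.4°C.
|ΔTm| = |51.9 − 55.4| = 3.5°C, ≤ 3.7°C.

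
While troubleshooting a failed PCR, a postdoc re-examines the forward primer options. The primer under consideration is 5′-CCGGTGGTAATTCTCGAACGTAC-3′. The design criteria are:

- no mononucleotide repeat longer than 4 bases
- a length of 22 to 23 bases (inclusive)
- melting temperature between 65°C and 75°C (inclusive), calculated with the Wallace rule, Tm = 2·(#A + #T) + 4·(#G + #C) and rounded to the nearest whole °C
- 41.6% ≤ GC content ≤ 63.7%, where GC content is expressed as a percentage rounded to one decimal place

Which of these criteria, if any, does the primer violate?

Base counts: A=5, T=6, G=6, C=6 (length 23).
homopolymer run: longest run = 2 ✓
length: length 23 ✓
Tm: Tm = 2·11 + 4·12 = 70°C ✓
GC content: GC 12/23 = 52.2% ✓

Meets all criteria.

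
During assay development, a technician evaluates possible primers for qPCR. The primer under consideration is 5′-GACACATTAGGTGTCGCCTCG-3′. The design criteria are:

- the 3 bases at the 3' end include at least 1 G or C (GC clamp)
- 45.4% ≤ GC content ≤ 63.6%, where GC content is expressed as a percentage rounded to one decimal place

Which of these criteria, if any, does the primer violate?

Meets all criteria.

Base counts: A=4, T=5, G=6, C=6 (length 21).
GC clamp: 3' end TCG has 2 G/C ✓
GC content: GC 12/21 = 57.1% ✓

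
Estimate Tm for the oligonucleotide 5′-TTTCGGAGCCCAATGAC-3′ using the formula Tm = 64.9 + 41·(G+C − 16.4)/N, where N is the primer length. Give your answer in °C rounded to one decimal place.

47.1°C

Base counts: A=4, T=4, G=4, C=5; G+C = 9, N = 17.
Tm = 64.9 + 41·(9 − 16.4)/17 = 64.9 + -303.40/17 = 47.1°C.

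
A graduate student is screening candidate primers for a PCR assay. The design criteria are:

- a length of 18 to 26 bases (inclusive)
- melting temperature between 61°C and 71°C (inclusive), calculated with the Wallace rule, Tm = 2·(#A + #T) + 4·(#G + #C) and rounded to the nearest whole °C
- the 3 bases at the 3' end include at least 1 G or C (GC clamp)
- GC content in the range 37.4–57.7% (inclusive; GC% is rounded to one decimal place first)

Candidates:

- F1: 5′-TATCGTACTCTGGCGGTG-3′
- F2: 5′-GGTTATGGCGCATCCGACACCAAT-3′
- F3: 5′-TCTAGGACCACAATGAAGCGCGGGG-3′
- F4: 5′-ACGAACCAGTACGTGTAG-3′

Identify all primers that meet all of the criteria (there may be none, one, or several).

None of the candidates satisfy all criteria.

F1 (18 nt, A=2 T=6 G=6 C=4): length 18 ✓; Tm = 2·8 + 4·10 = 56°C, outside 61–71°C ✗; 3' end GTG has 2 G/C ✓; GC 10/18 = 55.6% ✓ — fails.
F2 (24 nt, A=6 T=5 G=6 C=7): length 24 ✓; Tm = 2·11 + 4·13 = 74°C, outside 61–71°C ✗; 3' end AAT has 0 G/C, need ≥1 ✗; GC 13/24 = 54.2% ✓ — fails.
F3 (25 nt, A=7 T=3 G=9 C=6): length 25 ✓; Tm = 2·10 + 4·15 = 80°C, outside 61–71°C ✗; 3' end GGG has 3 G/C ✓; GC 15/25 = 60.0%, outside 37.4–57.7% ✗ — fails.
F4 (18 nt, A=6 T=3 G=5 C=4): length 18 ✓; Tm = 2·9 + 4·9 = 54°C, outside 61–71°C ✗; 3' end TAG has 1 G/C ✓; GC 9/18 = 50.0% ✓ — fails.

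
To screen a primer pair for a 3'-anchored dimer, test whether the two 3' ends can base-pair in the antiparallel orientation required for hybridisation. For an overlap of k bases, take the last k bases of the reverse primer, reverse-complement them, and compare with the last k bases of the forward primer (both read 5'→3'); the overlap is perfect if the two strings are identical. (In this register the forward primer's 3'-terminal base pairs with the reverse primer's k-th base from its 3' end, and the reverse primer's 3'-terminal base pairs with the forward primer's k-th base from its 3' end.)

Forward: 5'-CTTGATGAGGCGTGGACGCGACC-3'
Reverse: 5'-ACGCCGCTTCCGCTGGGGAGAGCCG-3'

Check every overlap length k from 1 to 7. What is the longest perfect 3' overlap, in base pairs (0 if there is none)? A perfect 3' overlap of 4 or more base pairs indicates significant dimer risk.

Longest perfect overlap: 1 complementary base pair; below the dimer-risk threshold (threshold 4).

Last 7 bases (5'→3') — forward …CGCGACC, reverse …AGAGCCG.
Reverse complement of the reverse primer's last 7 bases: CGGCTCT; its first k bases are the reverse complement of the reverse primer's last k bases, so a perfect k-base overlap needs the forward primer's last k bases to equal them.
Comparing (forward last k vs required): k=1: C vs C ✓; k=2: CC vs CG ✗; k=3: ACC vs CGG ✗; k=4: GACC vs CGGC ✗; k=5: CGACC vs CGGCT ✗; k=6: GCGACC vs CGGCTC ✗; k=7: CGCGACC vs CGGCTCT ✗.
Only k = 1 is perfect, so the longest perfect 3' overlap is 1.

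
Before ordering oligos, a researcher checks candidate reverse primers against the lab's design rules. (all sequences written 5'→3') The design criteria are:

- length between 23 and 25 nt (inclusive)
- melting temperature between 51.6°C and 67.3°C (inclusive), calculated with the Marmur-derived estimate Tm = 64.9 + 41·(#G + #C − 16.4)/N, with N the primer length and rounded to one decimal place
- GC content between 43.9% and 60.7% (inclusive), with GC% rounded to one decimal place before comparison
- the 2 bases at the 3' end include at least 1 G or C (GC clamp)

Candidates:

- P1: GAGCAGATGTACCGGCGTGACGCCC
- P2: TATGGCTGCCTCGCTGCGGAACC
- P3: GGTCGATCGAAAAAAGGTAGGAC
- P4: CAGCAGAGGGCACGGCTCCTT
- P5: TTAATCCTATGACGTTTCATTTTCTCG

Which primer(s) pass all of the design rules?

P1 (25 nt, A=5 T=3 G=9 C=8): length 25 ✓; Tm = 64.9 + 41·(17 − 16.4)/25 = 65.9°C ✓; GC 17/25 = 68.0%, outside 43.9–60.7% ✗; 3' end CC has 2 G/C ✓ — fails.
P2 (23 nt, A=3 T=5 G=7 C=8): length 23 ✓; Tm = 64.9 + 41·(15 − 16.4)/23 = 62.4°C ✓; GC 15/23 = 65.2%, outside 43.9–60.7% ✗; 3' end CC has 2 G/C ✓ — fails.
P3 (23 nt, A=9 T=3 G=8 C=3): length 23 ✓; Tm = 64.9 + 41·(11 − 16.4)/23 = 55.3°C ✓; GC 11/23 = 47.8% ✓; 3' end AC has 1 G/C ✓ — passes.
P4 (21 nt, A=4 T=3 G=7 C=7): length 21, outside 23–25 ✗; Tm = 64.9 + 41·(14 − 16.4)/21 = 60.2°C ✓; GC 14/21 = 66.7%, outside 43.9–60.7% ✗; 3' end TT has 0 G/C, need ≥1 ✗ — fails.
P5 (27 nt, A=5 T=13 G=3 C=6): length 27, outside 23–25 ✗; Tm = 64.9 + 41·(9 − 16.4)/27 = 53.7°C ✓; GC 9/27 = 33.3%, outside 43.9–60.7% ✗; 3' end CG has 2 G/C ✓ — fails.

P3 only.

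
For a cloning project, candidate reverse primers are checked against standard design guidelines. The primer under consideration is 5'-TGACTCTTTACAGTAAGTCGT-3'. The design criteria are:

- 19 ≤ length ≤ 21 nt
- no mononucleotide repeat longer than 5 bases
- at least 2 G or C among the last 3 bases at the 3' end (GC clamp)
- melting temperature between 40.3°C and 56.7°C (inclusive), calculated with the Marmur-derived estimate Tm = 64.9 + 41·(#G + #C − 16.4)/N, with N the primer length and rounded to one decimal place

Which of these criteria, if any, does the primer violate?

Base counts: A=5, T=8, G=4, C=4 (length 21).
length: length 21 ✓
homopolymer run: longest run = 3 ✓
GC clamp: 3' end CGT has 2 G/C ✓
Tm: Tm = 64.9 + 41·(8 − 16.4)/21 = 48.5°C ✓

Meets all criteria.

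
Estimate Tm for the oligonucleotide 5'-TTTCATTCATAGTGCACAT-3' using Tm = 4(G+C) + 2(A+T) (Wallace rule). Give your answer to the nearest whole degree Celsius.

Base counts: A=5, T=8, G=2, C=4 (length 19).
Tm = 2·(5+8) + 4·(2+4) = 2·13 + 4·6 = 26 + 24 = 50°C.

50°C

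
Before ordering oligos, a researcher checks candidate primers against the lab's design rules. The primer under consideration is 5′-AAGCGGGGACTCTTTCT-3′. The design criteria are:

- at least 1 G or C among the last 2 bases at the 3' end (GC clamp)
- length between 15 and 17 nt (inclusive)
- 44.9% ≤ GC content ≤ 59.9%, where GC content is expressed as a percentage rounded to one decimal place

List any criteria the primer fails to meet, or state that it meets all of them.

Meets all criteria.

Base counts: A=3, T=5, G=5, C=4 (length 17).
GC clamp: 3' end CT has 1 G/C ✓
length: length 17 ✓
GC content: GC 9/17 = 52.9% ✓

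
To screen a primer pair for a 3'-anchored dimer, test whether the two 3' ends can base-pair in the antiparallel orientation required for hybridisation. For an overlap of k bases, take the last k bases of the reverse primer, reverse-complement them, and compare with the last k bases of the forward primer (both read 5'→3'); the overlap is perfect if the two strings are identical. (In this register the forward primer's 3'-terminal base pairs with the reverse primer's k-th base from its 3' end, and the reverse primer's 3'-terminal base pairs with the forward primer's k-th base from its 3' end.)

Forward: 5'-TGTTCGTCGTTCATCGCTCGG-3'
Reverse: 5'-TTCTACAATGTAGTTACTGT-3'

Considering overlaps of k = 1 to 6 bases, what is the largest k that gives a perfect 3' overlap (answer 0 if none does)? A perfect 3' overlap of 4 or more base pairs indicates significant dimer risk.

Last 6 bases (5'→3') — forward …GCTCGG, reverse …TACTGT.
Reverse complement of the reverse primer's last 6 bases: ACAGTA; its first k bases are the reverse complement of the reverse primer's last k bases, so a perfect k-base overlap needs the forward primer's last k bases to equal them.
Comparing (forward last k vs required): k=1: G vs A ✗; k=2: GG vs AC ✗; k=3: CGG vs ACA ✗; k=4: TCGG vs ACAG ✗; k=5: CTCGG vs ACAGT ✗; k=6: GCTCGG vs ACAGTA ✗.
No overlap length from 1 to 6 is perfect, so the longest perfect 3' overlap is 0.

Longest perfect overlap: 0 complementary base pairs; below the dimer-risk threshold (threshold 4).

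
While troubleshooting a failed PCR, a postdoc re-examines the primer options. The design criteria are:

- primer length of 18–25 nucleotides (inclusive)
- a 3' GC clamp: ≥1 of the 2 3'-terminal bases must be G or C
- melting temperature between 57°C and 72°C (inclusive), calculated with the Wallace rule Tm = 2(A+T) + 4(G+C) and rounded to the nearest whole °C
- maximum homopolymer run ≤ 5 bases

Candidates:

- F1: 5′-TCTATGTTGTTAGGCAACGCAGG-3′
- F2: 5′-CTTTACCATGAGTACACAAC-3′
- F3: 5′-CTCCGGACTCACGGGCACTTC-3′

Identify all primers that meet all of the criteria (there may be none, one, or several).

F1 (23 nt, A=5 T=7 G=7 C=4): length 23 ✓; 3' end GG has 2 G/C ✓; Tm = 2·12 + 4·11 = 68°C ✓; longest run = 2 ✓ — passes.
F2 (20 nt, A=7 T=5 G=2 C=6): length 20 ✓; 3' end AC has 1 G/C ✓; Tm = 2·12 + 4·8 = 56°C, outside 57–72°C ✗; longest run = 3 ✓ — fails.
F3 (21 nt, A=3 T=4 G=5 C=9): length 21 ✓; 3' end TC has 1 G/C ✓; Tm = 2·7 + 4·14 = 70°C ✓; longest run = 3 ✓ — passes.

F1 and F3.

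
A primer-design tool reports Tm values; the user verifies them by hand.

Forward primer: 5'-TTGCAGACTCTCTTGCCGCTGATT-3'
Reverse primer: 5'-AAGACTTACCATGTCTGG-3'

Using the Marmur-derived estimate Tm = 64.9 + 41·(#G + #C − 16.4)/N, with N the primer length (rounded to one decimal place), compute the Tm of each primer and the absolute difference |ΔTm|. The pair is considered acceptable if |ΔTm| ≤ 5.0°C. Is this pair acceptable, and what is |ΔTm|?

|ΔTm| = 11.6°C; the pair is not acceptable.

Forward: G+C = 12, N = 24 → Tm = 64.9 + 41·(12 − 16.4)/24 = 57.4°C.
Reverse: G+C = 8, N = 18 → Tm = 64.9 + 41·(8 − 16.4)/18 = 45.8°C.
|ΔTm| = |57.4 − 45.8| = 11.6°C, > 5.0°C.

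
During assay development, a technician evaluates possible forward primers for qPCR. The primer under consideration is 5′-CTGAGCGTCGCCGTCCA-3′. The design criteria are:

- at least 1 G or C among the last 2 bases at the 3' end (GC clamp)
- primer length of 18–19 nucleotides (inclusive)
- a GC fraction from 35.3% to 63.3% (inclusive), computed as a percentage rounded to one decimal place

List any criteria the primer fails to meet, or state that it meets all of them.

Base counts: A=2, T=3, G=5, C=7 (length 17).
GC clamp: 3' end CA has 1 G/C ✓
length: length 17, outside 18–19 ✗
GC content: GC 12/17 = 70.6%, outside 35.3–63.3% ✗

Fails: length, GC content.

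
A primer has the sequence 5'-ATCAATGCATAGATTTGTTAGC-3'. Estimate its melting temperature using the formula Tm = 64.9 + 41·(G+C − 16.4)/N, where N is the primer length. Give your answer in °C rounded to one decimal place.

Base counts: A=7, T=8, G=4, C=3; G+C = 7, N = 22.
Tm = 64.9 + 41·(7 − 16.4)/22 = 64.9 + -385.40/22 = 47.4°C.

47.4°C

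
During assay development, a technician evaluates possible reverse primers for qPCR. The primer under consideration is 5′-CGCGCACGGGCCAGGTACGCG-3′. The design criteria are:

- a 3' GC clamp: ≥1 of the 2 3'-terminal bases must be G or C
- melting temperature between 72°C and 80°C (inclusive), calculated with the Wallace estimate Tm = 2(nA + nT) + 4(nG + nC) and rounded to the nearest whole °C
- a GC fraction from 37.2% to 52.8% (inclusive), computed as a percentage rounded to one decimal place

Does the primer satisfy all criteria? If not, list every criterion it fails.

Base counts: A=3, T=1, G=9, C=8 (length 21).
GC clamp: 3' end CG has 2 G/C ✓
Tm: Tm = 2·4 + 4·17 = 76°C ✓
GC content: GC 17/21 = 81.0%, outside 37.2–52.8% ✗

Fails: GC content.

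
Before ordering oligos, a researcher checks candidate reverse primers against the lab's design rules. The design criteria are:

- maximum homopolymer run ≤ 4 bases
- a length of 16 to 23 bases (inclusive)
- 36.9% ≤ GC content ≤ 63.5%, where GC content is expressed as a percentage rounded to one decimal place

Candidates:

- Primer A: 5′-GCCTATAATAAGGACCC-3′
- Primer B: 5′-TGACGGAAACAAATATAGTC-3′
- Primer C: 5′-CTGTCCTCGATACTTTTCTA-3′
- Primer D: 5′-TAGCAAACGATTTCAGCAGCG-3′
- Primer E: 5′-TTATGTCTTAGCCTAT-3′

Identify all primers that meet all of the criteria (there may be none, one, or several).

Primer A (17 nt, A=6 T=3 G=3 C=5): longest run = 3 ✓; length 17 ✓; GC 8/17 = 47.1% ✓ — passes.
Primer B (20 nt, A=9 T=4 G=4 C=3): longest run = 3 ✓; length 20 ✓; GC 7/20 = 35.0%, outside 36.9–63.5% ✗ — fails.
Primer C (20 nt, A=3 T=9 G=2 C=6): longest run = 4 ✓; length 20 ✓; GC 8/20 = 40.0% ✓ — passes.
Primer D (21 nt, A=7 T=4 G=5 C=5): longest run = 3 ✓; length 21 ✓; GC 10/21 = 47.6% ✓ — passes.
Primer E (16 nt, A=3 T=8 G=2 C=3): longest run = 2 ✓; length 16 ✓; GC 5/16 = 31.3%, outside 36.9–63.5% ✗ — fails.

Primer A, Primer C and Primer D.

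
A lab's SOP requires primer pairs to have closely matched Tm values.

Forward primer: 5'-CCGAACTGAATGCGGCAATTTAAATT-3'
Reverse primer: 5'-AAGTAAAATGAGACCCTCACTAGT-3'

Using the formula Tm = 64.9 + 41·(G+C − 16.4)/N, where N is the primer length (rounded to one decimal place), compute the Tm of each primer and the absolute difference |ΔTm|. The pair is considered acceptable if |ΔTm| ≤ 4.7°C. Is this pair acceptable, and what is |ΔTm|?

Forward: G+C = 10, N = 26 → Tm = 64.9 + 41·(10 − 16.4)/26 = 54.8°C.
Reverse: G+C = 9, N = 24 → Tm = 64.9 + 41·(9 − 16.4)/24 = 52.3°C.
|ΔTm| = |54.8 − 52.3| = 2.5°C, ≤ 4.7°C.

|ΔTm| = 2.5°C; the pair is acceptable.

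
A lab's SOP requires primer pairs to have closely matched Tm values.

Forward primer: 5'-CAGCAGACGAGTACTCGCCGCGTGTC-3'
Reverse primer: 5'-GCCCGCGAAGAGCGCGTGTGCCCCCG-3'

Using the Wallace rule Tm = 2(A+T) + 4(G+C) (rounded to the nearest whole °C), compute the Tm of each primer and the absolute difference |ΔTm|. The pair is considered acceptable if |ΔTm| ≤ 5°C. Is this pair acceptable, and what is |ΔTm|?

|ΔTm| = 8°C; the pair is not acceptable.

Forward: A=5 T=4 G=8 C=9 → Tm = 2·9 + 4·17 = 86°C.
Reverse: A=3 T=2 G=10 C=11 → Tm = 2·5 + 4·21 = 94°C.
|ΔTm| = |86 − 94| = 8°C, > 5°C.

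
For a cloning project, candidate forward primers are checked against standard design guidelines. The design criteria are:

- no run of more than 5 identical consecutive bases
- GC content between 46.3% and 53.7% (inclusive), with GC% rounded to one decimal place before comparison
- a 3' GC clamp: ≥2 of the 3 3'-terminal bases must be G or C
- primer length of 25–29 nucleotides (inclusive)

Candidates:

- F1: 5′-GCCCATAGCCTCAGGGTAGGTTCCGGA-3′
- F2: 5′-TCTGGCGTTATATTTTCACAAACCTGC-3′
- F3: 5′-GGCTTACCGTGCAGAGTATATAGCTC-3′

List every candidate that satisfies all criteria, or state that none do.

F1 (27 nt, A=5 T=5 G=9 C=8): longest run = 3 ✓; GC 17/27 = 63.0%, outside 46.3–53.7% ✗; 3' end GGA has 2 G/C ✓; length 27 ✓ — fails.
F2 (27 nt, A=6 T=10 G=4 C=7): longest run = 4 ✓; GC 11/27 = 40.7%, outside 46.3–53.7% ✗; 3' end TGC has 2 G/C ✓; length 27 ✓ — fails.
F3 (26 nt, A=6 T=7 G=7 C=6): longest run = 2 ✓; GC 13/26 = 50.0% ✓; 3' end CTC has 2 G/C ✓; length 26 ✓ — passes.

F3 only.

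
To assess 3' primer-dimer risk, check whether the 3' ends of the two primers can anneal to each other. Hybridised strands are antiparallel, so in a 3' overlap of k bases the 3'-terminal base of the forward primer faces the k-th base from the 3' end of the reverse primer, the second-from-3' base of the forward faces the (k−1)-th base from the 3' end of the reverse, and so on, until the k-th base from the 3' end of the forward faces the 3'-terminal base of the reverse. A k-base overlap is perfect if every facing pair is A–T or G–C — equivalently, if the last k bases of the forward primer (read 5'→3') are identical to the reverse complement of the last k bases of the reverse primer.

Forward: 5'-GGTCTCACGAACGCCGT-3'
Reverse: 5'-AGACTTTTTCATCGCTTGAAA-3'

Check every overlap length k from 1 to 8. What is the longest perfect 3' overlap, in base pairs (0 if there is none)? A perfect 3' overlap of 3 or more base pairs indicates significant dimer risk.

Longest perfect overlap: 1 complementary base pair; below the dimer-risk threshold (threshold 3).

Last 8 bases (5'→3') — forward …AACGCCGT, reverse …GCTTGAAA.
Reverse complement of the reverse primer's last 8 bases: TTTCAAGC; its first k bases are the reverse complement of the reverse primer's last k bases, so a perfect k-base overlap needs the forward primer's last k bases to equal them.
Comparing (forward last k vs required): k=1: T vs T ✓; k=2: GT vs TT ✗; k=3: CGT vs TTT ✗; k=4: CCGT vs TTTC ✗; k=5: GCCGT vs TTTCA ✗; k=6: CGCCGT vs TTTCAA ✗; k=7: ACGCCGT vs TTTCAAG ✗; k=8: AACGCCGT vs TTTCAAGC ✗.
Only k = 1 is perfect, so the longest perfect 3' overlap is 1.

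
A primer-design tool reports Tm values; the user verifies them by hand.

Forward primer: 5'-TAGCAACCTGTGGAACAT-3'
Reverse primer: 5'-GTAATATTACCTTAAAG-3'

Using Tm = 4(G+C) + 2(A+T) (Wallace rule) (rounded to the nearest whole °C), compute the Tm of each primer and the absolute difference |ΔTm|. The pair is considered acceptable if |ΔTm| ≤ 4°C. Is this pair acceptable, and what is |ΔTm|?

Forward: A=6 T=4 G=4 C=4 → Tm = 2·10 + 4·8 = 52°C.
Reverse: A=7 T=6 G=2 C=2 → Tm = 2·13 + 4·4 = 42°C.
|ΔTm| = |52 − 42| = 10°C, > 4°C.

|ΔTm| = 10°C; the pair is not acceptable.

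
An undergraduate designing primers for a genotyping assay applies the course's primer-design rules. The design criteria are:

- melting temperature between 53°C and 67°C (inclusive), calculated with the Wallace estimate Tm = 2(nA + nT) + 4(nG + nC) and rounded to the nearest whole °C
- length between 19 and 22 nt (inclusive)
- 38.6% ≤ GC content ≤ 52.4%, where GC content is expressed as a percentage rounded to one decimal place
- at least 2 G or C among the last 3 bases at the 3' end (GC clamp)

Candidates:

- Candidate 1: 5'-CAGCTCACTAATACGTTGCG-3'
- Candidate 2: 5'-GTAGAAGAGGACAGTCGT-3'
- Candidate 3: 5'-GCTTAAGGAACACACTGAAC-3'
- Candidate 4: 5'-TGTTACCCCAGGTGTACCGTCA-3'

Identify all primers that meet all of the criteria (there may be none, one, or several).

Candidate 1 only.

Candidate 1 (20 nt, A=5 T=5 G=4 C=6): Tm = 2·10 + 4·10 = 60°C ✓; length 20 ✓; GC 10/20 = 50.0% ✓; 3' end GCG has 3 G/C ✓ — passes.
Candidate 2 (18 nt, A=6 T=3 G=7 C=2): Tm = 2·9 + 4·9 = 54°C ✓; length 18, outside 19–22 ✗; GC 9/18 = 50.0% ✓; 3' end CGT has 2 G/C ✓ — fails.
Candidate 3 (20 nt, A=8 T=3 G=4 C=5): Tm = 2·11 + 4·9 = 58°C ✓; length 20 ✓; GC 9/20 = 45.0% ✓; 3' end AAC has 1 G/C, need ≥2 ✗ — fails.
Candidate 4 (22 nt, A=4 T=6 G=5 C=7): Tm = 2·10 + 4·12 = 68°C, outside 53–67°C ✗; length 22 ✓; GC 12/22 = 54.5%, outside 38.6–52.4% ✗; 3' end TCA has 1 G/C, need ≥2 ✗ — fails.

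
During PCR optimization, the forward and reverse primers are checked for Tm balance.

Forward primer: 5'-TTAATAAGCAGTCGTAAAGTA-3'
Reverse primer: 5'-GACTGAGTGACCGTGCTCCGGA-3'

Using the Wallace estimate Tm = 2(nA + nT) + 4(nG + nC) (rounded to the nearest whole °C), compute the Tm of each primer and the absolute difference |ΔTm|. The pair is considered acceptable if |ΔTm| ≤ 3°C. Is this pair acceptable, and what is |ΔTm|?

Forward: A=9 T=6 G=4 C=2 → Tm = 2·15 + 4·6 = 54°C.
Reverse: A=4 T=4 G=8 C=6 → Tm = 2·8 + 4·14 = 72°C.
|ΔTm| = |54 − 72| = 18°C, > 3°C.

|ΔTm| = 18°C; the pair is not acceptable.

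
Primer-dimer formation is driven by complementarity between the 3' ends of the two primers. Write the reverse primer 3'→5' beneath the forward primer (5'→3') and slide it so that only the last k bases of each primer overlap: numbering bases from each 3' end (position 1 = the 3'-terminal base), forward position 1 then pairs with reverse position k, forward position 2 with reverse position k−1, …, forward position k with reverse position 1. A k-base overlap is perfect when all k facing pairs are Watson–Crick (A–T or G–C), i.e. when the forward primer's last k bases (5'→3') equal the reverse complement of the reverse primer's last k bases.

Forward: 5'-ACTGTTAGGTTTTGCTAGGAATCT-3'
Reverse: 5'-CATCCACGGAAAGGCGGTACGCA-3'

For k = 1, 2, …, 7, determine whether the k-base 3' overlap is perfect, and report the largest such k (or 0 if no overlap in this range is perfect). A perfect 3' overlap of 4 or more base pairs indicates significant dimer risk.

Longest perfect overlap: 1 complementary base pair; below the dimer-risk threshold (threshold 4).

Last 7 bases (5'→3') — forward …GGAATCT, reverse …GTACGCA.
Reverse complement of the reverse primer's last 7 bases: TGCGTAC; its first k bases are the reverse complement of the reverse primer's last k bases, so a perfect k-base overlap needs the forward primer's last k bases to equal them.
Comparing (forward last k vs required): k=1: T vs T ✓; k=2: CT vs TG ✗; k=3: TCT vs TGC ✗; k=4: ATCT vs TGCG ✗; k=5: AATCT vs TGCGT ✗; k=6: GAATCT vs TGCGTA ✗; k=7: GGAATCT vs TGCGTAC ✗.
Only k = 1 is perfect, so the longest perfect 3' overlap is 1.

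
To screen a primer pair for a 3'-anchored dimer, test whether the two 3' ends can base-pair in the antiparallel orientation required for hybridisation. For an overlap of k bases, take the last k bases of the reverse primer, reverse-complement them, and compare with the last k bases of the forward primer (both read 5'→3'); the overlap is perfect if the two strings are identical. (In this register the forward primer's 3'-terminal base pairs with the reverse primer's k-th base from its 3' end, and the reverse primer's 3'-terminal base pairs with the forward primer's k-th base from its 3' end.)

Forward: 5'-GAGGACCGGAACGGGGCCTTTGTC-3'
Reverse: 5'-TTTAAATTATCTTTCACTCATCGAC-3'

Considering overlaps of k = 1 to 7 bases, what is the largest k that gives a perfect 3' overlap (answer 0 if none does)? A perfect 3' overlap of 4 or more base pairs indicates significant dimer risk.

Longest perfect overlap: 3 complementary base pairs; below the dimer-risk threshold (threshold 4).

Last 7 bases (5'→3') — forward …CTTTGTC, reverse …CATCGAC.
Reverse complement of the reverse primer's last 7 bases: GTCGATG; its first k bases are the reverse complement of the reverse primer's last k bases, so a perfect k-base overlap needs the forward primer's last k bases to equal them.
Comparing (forward last k vs required): k=1: C vs G ✗; k=2: TC vs GT ✗; k=3: GTC vs GTC ✓; k=4: TGTC vs GTCG ✗; k=5: TTGTC vs GTCGA ✗; k=6: TTTGTC vs GTCGAT ✗; k=7: CTTTGTC vs GTCGATG ✗.
Only k = 3 is perfect, so the longest perfect 3' overlap is 3.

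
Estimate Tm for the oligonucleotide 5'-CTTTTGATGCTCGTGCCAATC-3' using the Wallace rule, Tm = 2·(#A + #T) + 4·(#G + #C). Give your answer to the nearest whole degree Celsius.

Base counts: A=3, T=8, G=4, C=6 (length 21).
Tm = 2·(3+8) + 4·(4+6) = 2·11 + 4·10 = 22 + 40 = 62°C.

62°C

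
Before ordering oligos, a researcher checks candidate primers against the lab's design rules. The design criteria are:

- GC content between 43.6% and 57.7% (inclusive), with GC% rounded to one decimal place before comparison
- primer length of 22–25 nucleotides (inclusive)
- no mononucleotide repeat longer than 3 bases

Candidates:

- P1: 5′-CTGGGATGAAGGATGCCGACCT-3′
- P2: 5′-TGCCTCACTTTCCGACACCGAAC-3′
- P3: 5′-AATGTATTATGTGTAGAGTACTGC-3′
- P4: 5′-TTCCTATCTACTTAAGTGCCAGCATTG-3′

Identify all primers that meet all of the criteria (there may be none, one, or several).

P2 only.

P1 (22 nt, A=5 T=4 G=8 C=5): GC 13/22 = 59.1%, outside 43.6–57.7% ✗; length 22 ✓; longest run = 3 ✓ — fails.
P2 (23 nt, A=5 T=5 G=3 C=10): GC 13/23 = 56.5% ✓; length 23 ✓; longest run = 3 ✓ — passes.
P3 (24 nt, A=7 T=9 G=6 C=2): GC 8/24 = 33.3%, outside 43.6–57.7% ✗; length 24 ✓; longest run = 2 ✓ — fails.
P4 (27 nt, A=6 T=10 G=4 C=7): GC 11/27 = 40.7%, outside 43.6–57.7% ✗; length 27, outside 22–25 ✗; longest run = 2 ✓ — fails.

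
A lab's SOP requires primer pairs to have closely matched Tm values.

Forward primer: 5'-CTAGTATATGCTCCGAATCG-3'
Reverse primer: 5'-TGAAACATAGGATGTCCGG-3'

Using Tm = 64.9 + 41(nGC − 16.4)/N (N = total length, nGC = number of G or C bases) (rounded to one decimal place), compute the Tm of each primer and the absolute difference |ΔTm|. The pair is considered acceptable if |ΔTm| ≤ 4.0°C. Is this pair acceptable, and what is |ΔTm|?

Forward: G+C = 9, N = 20 → Tm = 64.9 + 41·(9 − 16.4)/20 = 49.7°C.
Reverse: G+C = 9, N = 19 → Tm = 64.9 + 41·(9 − 16.4)/19 = 48.9°C.
|ΔTm| = |49.7 − 48.9| = 0.8°C, ≤ 4.0°C.

|ΔTm| = 0.8°C; the pair is acceptable.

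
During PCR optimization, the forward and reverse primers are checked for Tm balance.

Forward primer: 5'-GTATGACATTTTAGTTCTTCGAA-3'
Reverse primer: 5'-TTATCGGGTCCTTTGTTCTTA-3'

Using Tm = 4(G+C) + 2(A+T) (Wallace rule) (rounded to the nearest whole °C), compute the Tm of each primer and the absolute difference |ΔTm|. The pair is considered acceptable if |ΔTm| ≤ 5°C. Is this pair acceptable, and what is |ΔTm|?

Forward: A=6 T=10 G=4 C=3 → Tm = 2·16 + 4·7 = 60°C.
Reverse: A=2 T=11 G=4 C=4 → Tm = 2·13 + 4·8 = 58°C.
|ΔTm| = |60 − 58| = 2°C, ≤ 5°C.

|ΔTm| = 2°C; the pair is acceptable.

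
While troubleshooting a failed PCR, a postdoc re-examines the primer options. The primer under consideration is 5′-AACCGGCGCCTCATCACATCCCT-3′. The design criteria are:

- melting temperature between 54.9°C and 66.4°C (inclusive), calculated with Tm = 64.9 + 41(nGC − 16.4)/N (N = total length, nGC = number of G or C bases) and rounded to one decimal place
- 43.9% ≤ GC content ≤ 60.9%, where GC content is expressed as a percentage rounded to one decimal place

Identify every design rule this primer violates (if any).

Meets all criteria.

Base counts: A=5, T=4, G=3, C=11 (length 23).
Tm: Tm = 64.9 + 41·(14 − 16.4)/23 = 60.6°C ✓
GC content: GC 14/23 = 60.9% ✓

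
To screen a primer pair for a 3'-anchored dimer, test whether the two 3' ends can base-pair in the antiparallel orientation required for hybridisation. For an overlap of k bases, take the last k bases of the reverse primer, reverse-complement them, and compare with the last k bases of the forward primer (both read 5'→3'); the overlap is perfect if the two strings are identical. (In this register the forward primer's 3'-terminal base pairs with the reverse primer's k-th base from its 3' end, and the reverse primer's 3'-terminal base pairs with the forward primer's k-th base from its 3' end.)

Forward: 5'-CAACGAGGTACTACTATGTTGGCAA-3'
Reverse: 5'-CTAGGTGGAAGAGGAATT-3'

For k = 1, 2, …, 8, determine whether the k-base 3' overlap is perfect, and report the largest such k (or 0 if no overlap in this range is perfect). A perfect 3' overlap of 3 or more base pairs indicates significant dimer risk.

Longest perfect overlap: 2 complementary base pairs; below the dimer-risk threshold (threshold 3).

Last 8 bases (5'→3') — forward …GTTGGCAA, reverse …GAGGAATT.
Reverse complement of the reverse primer's last 8 bases: AATTCCTC; its first k bases are the reverse complement of the reverse primer's last k bases, so a perfect k-base overlap needs the forward primer's last k bases to equal them.
Comparing (forward last k vs required): k=1: A vs A ✓; k=2: AA vs AA ✓; k=3: CAA vs AAT ✗; k=4: GCAA vs AATT ✗; k=5: GGCAA vs AATTC ✗; k=6: TGGCAA vs AATTCC ✗; k=7: TTGGCAA vs AATTCCT ✗; k=8: GTTGGCAA vs AATTCCTC ✗.
Perfect overlaps at k = 1, 2; the largest is 2.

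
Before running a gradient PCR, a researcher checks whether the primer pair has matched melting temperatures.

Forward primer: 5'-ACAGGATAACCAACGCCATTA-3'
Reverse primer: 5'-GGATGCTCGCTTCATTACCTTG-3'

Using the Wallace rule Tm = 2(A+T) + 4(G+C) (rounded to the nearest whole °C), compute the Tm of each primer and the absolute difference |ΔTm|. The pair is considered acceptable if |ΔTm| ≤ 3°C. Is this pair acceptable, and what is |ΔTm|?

|ΔTm| = 6°C; the pair is not acceptable.

Forward: A=9 T=3 G=3 C=6 → Tm = 2·12 + 4·9 = 60°C.
Reverse: A=3 T=8 G=5 C=6 → Tm = 2·11 + 4·11 = 66°C.
|ΔTm| = |60 − 66| = 6°C, > 3°C.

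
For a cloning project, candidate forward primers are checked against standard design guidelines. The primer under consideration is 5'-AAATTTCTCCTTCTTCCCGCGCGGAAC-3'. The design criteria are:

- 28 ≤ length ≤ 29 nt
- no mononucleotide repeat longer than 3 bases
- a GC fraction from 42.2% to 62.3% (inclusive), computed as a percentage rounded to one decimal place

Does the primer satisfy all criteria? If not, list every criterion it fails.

Fails: length.

Base counts: A=5, T=8, G=4, C=10 (length 27).
length: length 27, outside 28–29 ✗
homopolymer run: longest run = 3 ✓
GC content: GC 14/27 = 51.9% ✓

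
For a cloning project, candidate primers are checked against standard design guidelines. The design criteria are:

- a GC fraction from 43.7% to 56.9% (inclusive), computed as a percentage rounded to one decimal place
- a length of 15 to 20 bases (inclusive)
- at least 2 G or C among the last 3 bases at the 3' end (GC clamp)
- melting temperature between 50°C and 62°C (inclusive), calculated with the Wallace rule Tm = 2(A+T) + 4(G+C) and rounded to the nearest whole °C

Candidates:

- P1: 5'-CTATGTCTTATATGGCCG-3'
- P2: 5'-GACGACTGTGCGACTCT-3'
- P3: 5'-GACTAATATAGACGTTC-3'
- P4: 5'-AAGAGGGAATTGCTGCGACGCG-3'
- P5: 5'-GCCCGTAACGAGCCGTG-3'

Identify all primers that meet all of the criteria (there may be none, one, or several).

P1 only.

P1 (18 nt, A=3 T=7 G=4 C=4): GC 8/18 = 44.4% ✓; length 18 ✓; 3' end CCG has 3 G/C ✓; Tm = 2·10 + 4·8 = 52°C ✓ — passes.
P2 (17 nt, A=3 T=4 G=5 C=5): GC 10/17 = 58.8%, outside 43.7–56.9% ✗; length 17 ✓; 3' end TCT has 1 G/C, need ≥2 ✗; Tm = 2·7 + 4·10 = 54°C ✓ — fails.
P3 (17 nt, A=6 T=5 G=3 C=3): GC 6/17 = 35.3%, outside 43.7–56.9% ✗; length 17 ✓; 3' end TTC has 1 G/C, need ≥2 ✗; Tm = 2·11 + 4·6 = 46°C, outside 50–62°C ✗ — fails.
P4 (22 nt, A=6 T=3 G=9 C=4): GC 13/22 = 59.1%, outside 43.7–56.9% ✗; length 22, outside 15–20 ✗; 3' end GCG has 3 G/C ✓; Tm = 2·9 + 4·13 = 70°C, outside 50–62°C ✗ — fails.
P5 (17 nt, A=3 T=2 G=6 C=6): GC 12/17 = 70.6%, outside 43.7–56.9% ✗; length 17 ✓; 3' end GTG has 2 G/C ✓; Tm = 2·5 + 4·12 = 58°C ✓ — fails.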